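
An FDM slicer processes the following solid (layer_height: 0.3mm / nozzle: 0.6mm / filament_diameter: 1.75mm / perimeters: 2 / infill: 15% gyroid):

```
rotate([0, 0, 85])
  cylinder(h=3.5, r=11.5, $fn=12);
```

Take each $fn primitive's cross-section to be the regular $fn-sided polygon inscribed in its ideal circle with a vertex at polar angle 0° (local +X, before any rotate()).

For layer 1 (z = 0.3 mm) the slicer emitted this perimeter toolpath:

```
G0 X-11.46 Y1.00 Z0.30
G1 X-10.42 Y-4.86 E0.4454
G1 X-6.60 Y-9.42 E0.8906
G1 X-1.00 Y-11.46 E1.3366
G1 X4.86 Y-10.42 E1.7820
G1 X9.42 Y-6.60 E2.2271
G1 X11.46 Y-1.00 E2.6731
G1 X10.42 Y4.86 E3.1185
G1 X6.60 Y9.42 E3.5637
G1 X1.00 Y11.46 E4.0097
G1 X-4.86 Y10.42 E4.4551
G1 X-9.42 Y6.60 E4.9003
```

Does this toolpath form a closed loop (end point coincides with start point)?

no

Start point (G0): (-11.46, 1.00). End point (last G1): the path does not return to the start — open.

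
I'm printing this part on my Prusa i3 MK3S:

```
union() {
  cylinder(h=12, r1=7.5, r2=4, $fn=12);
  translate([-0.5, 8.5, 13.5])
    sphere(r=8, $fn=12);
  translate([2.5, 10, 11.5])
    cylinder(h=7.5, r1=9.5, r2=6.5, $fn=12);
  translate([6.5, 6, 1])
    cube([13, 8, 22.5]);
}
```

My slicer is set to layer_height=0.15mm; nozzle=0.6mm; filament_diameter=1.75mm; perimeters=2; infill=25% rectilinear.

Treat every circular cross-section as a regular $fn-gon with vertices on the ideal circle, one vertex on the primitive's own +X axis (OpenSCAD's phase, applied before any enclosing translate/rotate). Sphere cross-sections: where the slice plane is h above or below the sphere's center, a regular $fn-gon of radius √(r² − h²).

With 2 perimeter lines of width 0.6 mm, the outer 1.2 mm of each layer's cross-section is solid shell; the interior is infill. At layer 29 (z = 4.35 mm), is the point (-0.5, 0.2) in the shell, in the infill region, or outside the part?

At z = 4.35 mm: the cone: at t=0.362 of its height the radius interpolates to r₁+(r₂−r₁)t = 6.231, giving a regular 12-gon of that circumradius; the sphere at (-0.5, 8.5) is not intersected at this z (|z−center|=9.150 > r=8); the cone at (2.5, 10) does not reach this height (z outside [11.5, 19]); the cube at (6.5, 6) is present — its section is the full 13×8 rectangle; Taking the union: the 2 present regions are separate (no shared area or edge), so areas and boundary lengths simply add and each stays a separate island — 2 connected regions. Overall, the cross-section has 2 separate islands. The nearest boundary edge runs (-6.23, 0.00)→(-5.40, 3.12); distance from the point to it = 5.48 mm. (Shell/infill is judged within the island containing the point — the largest one.) The point is inside the cross-section and 5.48 mm from the nearest boundary — more than the 1.2 mm shell width (2 × 0.6), so it's in the infill interior.

infill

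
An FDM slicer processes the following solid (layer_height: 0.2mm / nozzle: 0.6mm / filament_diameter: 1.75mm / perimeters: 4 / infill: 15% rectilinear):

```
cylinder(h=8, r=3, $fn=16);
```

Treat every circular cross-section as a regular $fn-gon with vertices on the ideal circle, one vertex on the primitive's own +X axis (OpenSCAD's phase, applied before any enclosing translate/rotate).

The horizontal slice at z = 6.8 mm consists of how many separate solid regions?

1

At z = 6.8 mm: the cylinder: section is a regular 16-gon, circumradius r=3. The result has 1 disconnected region.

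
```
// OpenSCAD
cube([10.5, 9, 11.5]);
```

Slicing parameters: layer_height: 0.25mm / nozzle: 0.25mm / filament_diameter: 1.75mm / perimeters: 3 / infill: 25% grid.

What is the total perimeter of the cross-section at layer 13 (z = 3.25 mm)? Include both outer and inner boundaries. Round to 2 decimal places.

39.00 mm

At z = 3.25 mm: the cube (footprint 10.5×9) is included at this height (perimeter 39.00 mm). Overall, the cross-section is a single solid region. Total boundary length (outer) = 39.00 mm.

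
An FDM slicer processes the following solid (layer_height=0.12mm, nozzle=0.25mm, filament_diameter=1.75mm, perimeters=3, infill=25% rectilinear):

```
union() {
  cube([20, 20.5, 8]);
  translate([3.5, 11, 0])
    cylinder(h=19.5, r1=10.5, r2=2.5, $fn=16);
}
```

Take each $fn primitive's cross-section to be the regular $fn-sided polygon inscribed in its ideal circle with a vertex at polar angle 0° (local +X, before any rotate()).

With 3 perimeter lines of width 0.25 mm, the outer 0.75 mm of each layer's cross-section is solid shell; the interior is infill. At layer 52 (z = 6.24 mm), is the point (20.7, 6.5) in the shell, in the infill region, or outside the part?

outside

At z = 6.24 mm: the cube is present — its section is the full 20×20.5 rectangle; the cone at (3.5, 11): at t=0.320 of its height the radius interpolates to r₁+(r₂−r₁)t = 7.940, giving a regular 16-gon of that circumradius; Taking the union: the regions partially overlap (shared area 149.55 mm²), so overlapping operands fuse into one piece — 1 connected region. Overall, the cross-section is a single solid region. The nearest boundary edge runs (20.00, 20.50)→(20.00, 0.00); distance from the point to it = 0.70 mm. The point is not inside any of the regions above, so it lies outside the cross-section (0.70 mm from the nearest boundary).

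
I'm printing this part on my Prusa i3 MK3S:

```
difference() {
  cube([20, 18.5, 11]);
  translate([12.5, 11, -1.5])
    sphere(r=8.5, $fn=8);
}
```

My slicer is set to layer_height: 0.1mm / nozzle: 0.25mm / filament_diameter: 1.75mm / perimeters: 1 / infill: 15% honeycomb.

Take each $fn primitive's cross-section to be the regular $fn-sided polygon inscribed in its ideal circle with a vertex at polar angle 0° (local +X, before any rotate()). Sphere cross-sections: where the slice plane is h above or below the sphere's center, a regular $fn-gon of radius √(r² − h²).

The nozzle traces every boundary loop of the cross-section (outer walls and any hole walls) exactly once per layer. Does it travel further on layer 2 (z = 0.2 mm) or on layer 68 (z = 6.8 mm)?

layer 2 (z = 0.2 mm)

Layer 2 (z = 0.2): the cube (footprint 20×18.5) is included at this height (perimeter 77.00 mm); the sphere at (12.5, 11): section is a regular 8-gon, circumradius = √(r²−h²) = √(8.5²−1.7²) = 8.328 (perimeter = 2·8·8.328·sin(180°/8) = 50.99 mm); Taking the first minus the rest: starting from the 20×18.5 cube, the r=8.5 sphere at (12.5, 11) partially overlaps it — only the 192.87 mm² overlap (of its 196.18 mm²) is removed, clipping the outline — boundary = 111.34 mm. So its perimeter = 111.34 mm. Layer 68 (z = 6.8): the cube (footprint 20×18.5) is included at this height (perimeter 77.00 mm); the r=8.5 sphere at (12.5, 11) slices to a regular 8-gon of circumradius 1.833 (√(r²−h²) with h=8.3 from center) (perimeter = 2·8·1.833·sin(180°/8) = 11.22 mm); After the difference (first − rest): starting from the 20×18.5 cube, the r=8.5 sphere at (12.5, 11) lies wholly inside it (removes its full 9.50 mm² and its 11.22 mm outline becomes a hole wall) — boundary (outer + 1 inner loop) = 88.22 mm. So its perimeter = 88.22 mm. Layer 2 is larger (111.34 vs 88.22 mm).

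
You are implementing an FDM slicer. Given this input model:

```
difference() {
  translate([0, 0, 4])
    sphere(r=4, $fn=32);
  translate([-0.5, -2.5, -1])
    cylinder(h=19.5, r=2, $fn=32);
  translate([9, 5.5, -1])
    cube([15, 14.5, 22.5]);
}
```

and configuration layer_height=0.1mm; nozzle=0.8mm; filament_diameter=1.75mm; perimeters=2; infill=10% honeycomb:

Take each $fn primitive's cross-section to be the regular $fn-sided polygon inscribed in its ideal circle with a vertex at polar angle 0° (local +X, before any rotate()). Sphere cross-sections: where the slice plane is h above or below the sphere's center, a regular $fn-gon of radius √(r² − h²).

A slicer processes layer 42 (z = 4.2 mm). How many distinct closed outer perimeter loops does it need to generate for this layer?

At z = 4.2 mm: the sphere: section is a regular 32-gon, circumradius = √(r²−h²) = √(4²−0.2²) = 3.995; the r=2 cylinder at (-0.5, -2.5) contributes a regular 32-gon of circumradius 2; the cube at (9, 5.5) (footprint 15×14.5) is included at this height; Taking the first minus the rest: starting from the r=4 sphere, the r=2 cylinder at (-0.5, -2.5) partially overlaps it — only the 11.11 mm² overlap (of its 12.49 mm²) is removed, clipping the outline; the 15×14.5 cube at (9, 5.5) misses the remaining region (no effect) — 1 connected region. The result has 1 disconnected region.

1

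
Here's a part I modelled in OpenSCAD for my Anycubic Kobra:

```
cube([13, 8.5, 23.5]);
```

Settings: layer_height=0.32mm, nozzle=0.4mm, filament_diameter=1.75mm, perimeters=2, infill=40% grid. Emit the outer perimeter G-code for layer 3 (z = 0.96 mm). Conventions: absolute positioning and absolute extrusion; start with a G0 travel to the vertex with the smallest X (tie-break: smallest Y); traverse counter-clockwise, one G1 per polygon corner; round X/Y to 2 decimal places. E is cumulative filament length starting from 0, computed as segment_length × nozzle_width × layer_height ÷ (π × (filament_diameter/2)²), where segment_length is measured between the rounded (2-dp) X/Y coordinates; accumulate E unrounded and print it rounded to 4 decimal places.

G0 X0.00 Y0.00 Z0.96
G1 X13.00 Y0.00 E0.6918
G1 X13.00 Y8.50 E1.1441
G1 X0.00 Y8.50 E1.8360
G1 X0.00 Y0.00 E2.2883

At z = 0.96 mm: the cube is present — its section is the full 13×8.5 rectangle. The outline is a single polygon with 4 vertices. Extrusion per mm of travel: 0.4 × 0.32 / (π × 0.875²) = 0.053216. Accumulating E over each segment gives final E = 2.2883.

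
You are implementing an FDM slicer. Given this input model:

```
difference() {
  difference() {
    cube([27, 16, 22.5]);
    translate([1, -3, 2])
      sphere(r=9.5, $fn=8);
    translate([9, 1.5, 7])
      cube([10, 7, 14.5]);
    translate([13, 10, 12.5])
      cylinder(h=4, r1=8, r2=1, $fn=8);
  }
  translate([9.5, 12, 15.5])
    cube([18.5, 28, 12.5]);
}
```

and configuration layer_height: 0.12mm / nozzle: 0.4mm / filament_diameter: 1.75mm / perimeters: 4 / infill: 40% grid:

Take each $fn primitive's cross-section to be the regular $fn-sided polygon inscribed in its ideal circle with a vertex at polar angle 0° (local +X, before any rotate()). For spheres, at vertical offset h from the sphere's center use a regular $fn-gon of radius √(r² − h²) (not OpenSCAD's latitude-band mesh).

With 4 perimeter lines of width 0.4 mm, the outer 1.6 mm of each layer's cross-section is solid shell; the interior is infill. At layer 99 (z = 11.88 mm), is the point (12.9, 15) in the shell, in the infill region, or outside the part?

At z = 11.88 mm: the cube is present — its section is the full 27×16 rectangle; the sphere at (1, -3) is absent (|z−center|=9.880 > r=9.5); the cube at (9, 1.5) is present — its section is the full 10×7 rectangle; the cone at (13, 10) is not intersected at this z (z outside [12.5, 16.5]); Subtracting the remaining from the first: starting from the 27×16 cube, the 10×7 cube at (9, 1.5) lies wholly inside it (removes its full 70.00 mm² and its 34.00 mm outline becomes a hole wall) — 1 connected region with 1 hole; the cube at (9.5, 12) is absent (z outside [15.5, 28]); Subtracting the remaining from the first: none of the subtracted shapes is present at this height, so the result so far is unchanged — 1 connected region with 1 hole. Overall, the cross-section is one region with 1 hole. The nearest boundary edge runs (0.00, 16.00)→(27.00, 16.00); distance from the point to it = 1.00 mm. The point is inside the cross-section, 1.00 mm from the nearest boundary — within the 1.6 mm shell band (4 × 0.4).

shell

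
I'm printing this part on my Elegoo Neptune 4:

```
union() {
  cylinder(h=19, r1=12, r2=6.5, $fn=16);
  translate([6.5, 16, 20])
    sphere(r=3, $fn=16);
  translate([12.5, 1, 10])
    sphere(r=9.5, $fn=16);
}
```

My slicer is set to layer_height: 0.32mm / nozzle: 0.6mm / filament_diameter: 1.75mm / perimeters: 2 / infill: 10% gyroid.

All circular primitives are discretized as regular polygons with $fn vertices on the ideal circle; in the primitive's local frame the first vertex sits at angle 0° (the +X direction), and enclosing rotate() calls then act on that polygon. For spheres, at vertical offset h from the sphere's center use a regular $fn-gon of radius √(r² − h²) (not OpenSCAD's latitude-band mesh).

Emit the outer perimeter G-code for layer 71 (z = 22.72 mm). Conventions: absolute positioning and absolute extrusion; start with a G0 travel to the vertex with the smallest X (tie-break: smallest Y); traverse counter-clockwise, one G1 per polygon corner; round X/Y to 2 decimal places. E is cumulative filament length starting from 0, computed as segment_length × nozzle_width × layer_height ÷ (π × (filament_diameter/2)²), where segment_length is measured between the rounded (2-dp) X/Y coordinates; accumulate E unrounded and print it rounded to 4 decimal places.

G0 X5.23 Y16.00 Z22.72
G1 X5.33 Y15.52 E0.0391
G1 X5.61 Y15.11 E0.0788
G1 X6.02 Y14.83 E0.1184
G1 X6.50 Y14.73 E0.1575
G1 X6.98 Y14.83 E0.1967
G1 X7.39 Y15.11 E0.2363
G1 X7.67 Y15.52 E0.2759
G1 X7.77 Y16.00 E0.3151
G1 X7.67 Y16.48 E0.3542
G1 X7.39 Y16.89 E0.3939
G1 X6.98 Y17.17 E0.4335
G1 X6.50 Y17.27 E0.4726
G1 X6.02 Y17.17 E0.5118
G1 X5.61 Y16.89 E0.5514
G1 X5.33 Y16.48 E0.5910
G1 X5.23 Y16.00 E0.6302

At z = 22.72 mm: the cone is not intersected at this z (z outside [0, 19]); the sphere at (6.5, 16): section is a regular 16-gon, circumradius = √(r²−h²) = √(3²−2.72²) = 1.266; the sphere at (12.5, 1) does not reach this height (|z−center|=12.720 > r=9.5); Taking the union: only the r=3 sphere at (6.5, 16) is present, so the union is just that shape — 1 connected region. The outline is a single polygon with 16 vertices. Extrusion per mm of travel: 0.6 × 0.32 / (π × 0.875²) = 0.079824. Accumulating E over each segment gives final E = 0.6302.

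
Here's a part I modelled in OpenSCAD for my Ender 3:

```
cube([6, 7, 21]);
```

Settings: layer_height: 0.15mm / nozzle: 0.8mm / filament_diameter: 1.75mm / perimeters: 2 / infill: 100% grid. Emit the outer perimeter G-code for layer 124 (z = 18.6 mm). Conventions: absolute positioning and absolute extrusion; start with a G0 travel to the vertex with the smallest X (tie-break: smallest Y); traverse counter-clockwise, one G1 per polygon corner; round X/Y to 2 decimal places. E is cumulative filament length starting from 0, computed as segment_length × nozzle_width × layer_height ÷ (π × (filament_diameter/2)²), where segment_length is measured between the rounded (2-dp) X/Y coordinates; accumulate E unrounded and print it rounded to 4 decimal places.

At z = 18.6 mm: the 6×7 cube contributes its full rectangle. The outline is a single polygon with 4 vertices. Extrusion per mm of travel: 0.8 × 0.15 / (π × 0.875²) = 0.049890. Accumulating E over each segment gives final E = 1.2971.

G0 X0.00 Y0.00 Z18.60
G1 X6.00 Y0.00 E0.2993
G1 X6.00 Y7.00 E0.6486
G1 X0.00 Y7.00 E0.9479
G1 X0.00 Y0.00 E1.2971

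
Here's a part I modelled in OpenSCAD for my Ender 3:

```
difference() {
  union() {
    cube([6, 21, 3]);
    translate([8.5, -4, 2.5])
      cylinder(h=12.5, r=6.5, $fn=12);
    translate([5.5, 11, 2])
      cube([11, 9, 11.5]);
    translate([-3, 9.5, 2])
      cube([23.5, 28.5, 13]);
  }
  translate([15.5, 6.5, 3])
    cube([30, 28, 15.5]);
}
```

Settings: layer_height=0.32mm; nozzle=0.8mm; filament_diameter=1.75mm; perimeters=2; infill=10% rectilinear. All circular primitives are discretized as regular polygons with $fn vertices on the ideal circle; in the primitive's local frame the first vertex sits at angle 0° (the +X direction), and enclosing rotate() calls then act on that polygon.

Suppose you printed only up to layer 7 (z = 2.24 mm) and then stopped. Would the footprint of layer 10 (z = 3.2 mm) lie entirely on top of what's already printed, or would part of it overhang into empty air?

part overhangs

Compare the two slices. At z = 2.24: the 6×21 cube contributes its full rectangle (area 126.00 mm²); the cylinder at (8.5, -4) is absent (z outside [2.5, 15]); the cube at (5.5, 11) (footprint 11×9) is included at this height (area 99.00 mm²); the cube at (-3, 9.5) (footprint 23.5×28.5) is included at this height (area 669.75 mm²); Combining (union): the regions partially overlap — summed areas 894.75 mm² minus the doubly-counted overlap 168.00 mm² gives 726.75 mm² — area = 726.75 mm²; the cube at (15.5, 6.5) does not reach this height (z outside [3, 18.5]); Subtracting the remaining from the first: none of the subtracted shapes is present at this height, so the result so far is unchanged — area = 726.75 mm². At z = 3.2: the cube is not intersected at this z (z outside [0, 3]); the r=6.5 cylinder at (8.5, -4) gives a regular 12-gon of circumradius 6.5 (constant along its height) (area = (12/2)·6.500²·sin(360°/12) = 126.75 mm²); the cube at (5.5, 11) (footprint 11×9) is included at this height (area 99.00 mm²); the cube at (-3, 9.5) is present — its section is the full 23.5×28.5 rectangle (area 669.75 mm²); Merging all regions: the regions partially overlap — summed areas 895.50 mm² minus the doubly-counted overlap 99.00 mm² gives 796.50 mm² — area = 796.50 mm²; the 30×28 cube at (15.5, 6.5) contributes its full rectangle (area 840.00 mm²); After the difference (first − rest): starting from that combined region (796.50 mm²), the 30×28 cube at (15.5, 6.5) partially overlaps it — only the 125.00 mm² overlap (of its 840.00 mm²) is removed, clipping the outline — area = 671.50 mm². Checking containment: at z = 3.2 the cross-section extends beyond the z = 2.24 cross-section by about 124.13 mm².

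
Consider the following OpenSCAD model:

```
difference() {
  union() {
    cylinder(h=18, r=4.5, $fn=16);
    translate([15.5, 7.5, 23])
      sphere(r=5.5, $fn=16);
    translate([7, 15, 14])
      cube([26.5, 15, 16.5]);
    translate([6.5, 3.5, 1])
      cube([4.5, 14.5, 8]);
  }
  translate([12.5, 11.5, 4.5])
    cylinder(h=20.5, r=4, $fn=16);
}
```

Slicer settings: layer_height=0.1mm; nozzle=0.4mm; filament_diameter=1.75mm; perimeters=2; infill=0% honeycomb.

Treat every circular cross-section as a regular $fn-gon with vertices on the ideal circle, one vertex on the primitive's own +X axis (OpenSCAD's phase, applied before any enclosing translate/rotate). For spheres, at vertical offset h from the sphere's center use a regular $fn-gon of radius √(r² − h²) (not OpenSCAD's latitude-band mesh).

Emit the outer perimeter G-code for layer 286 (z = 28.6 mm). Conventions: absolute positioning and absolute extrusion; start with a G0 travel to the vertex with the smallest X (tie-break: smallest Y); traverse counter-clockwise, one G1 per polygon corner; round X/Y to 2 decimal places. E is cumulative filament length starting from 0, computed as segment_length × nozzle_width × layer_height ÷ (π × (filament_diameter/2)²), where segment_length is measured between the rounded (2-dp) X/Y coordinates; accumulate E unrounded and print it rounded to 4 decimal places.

G0 X7.00 Y15.00 Z28.60
G1 X33.50 Y15.00 E0.4407
G1 X33.50 Y30.00 E0.6901
G1 X7.00 Y30.00 E1.1308
G1 X7.00 Y15.00 E1.3803

At z = 28.6 mm: the cylinder is not intersected at this z (z outside [0, 18]); the sphere at (15.5, 7.5) does not reach this height (|z−center|=5.600 > r=5.5); the 26.5×15 cube at (7, 15) contributes its full rectangle; the cube at (6.5, 3.5) does not reach this height (z outside [1, 9]); Combining (union): only the 26.5×15 cube at (7, 15) is present, so the union is just that shape — 1 connected region; the cylinder at (12.5, 11.5) does not reach this height (z outside [4.5, 25]); After the difference (first − rest): none of the subtracted shapes is present at this height, so the result so far is unchanged — 1 connected region. The outline is a single polygon with 4 vertices. Extrusion per mm of travel: 0.4 × 0.1 / (π × 0.875²) = 0.016630. Accumulating E over each segment gives final E = 1.3803.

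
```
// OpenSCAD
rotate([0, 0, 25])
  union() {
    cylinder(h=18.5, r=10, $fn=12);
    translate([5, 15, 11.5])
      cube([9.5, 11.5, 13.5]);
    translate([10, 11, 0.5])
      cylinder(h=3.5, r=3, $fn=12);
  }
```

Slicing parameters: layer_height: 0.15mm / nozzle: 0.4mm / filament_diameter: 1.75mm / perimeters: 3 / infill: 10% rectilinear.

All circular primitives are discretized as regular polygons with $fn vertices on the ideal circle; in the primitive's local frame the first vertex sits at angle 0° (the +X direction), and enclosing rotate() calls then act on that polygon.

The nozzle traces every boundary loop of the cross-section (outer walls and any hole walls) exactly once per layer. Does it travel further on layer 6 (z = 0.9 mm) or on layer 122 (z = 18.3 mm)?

layer 122 (z = 18.3 mm)

Layer 6 (z = 0.9): the cylinder: section is a regular 12-gon, circumradius r=10 (perimeter = 2·12·10.000·sin(180°/12) = 62.12 mm); the cube at (5, 15) does not reach this height (z outside [11.5, 25]); the cylinder at (10, 11): section is a regular 12-gon, circumradius r=3 (perimeter = 2·12·3.000·sin(180°/12) = 18.63 mm); Combining (union): the 2 present regions are separate (no shared area or edge), so areas and boundary lengths simply add and each stays a separate island — boundary = 80.75 mm; (whole slice rotated 25° about Z — lengths, areas and connectivity unchanged). So its perimeter = 80.75 mm. Layer 122 (z = 18.3): the cylinder: section is a regular 12-gon, circumradius r=10 (perimeter = 2·12·10.000·sin(180°/12) = 62.12 mm); the cube at (5, 15) is present — its section is the full 9.5×11.5 rectangle (perimeter 42.00 mm); the cylinder at (10, 11) does not reach this height (z outside [0.5, 4]); Merging all regions: the 2 present regions are separate (no shared area or edge), so areas and boundary lengths simply add and each stays a separate island — boundary = 104.12 mm; (whole slice rotated 25° about Z — lengths, areas and connectivity unchanged). So its perimeter = 104.12 mm. Layer 122 is larger (104.12 vs 80.75 mm).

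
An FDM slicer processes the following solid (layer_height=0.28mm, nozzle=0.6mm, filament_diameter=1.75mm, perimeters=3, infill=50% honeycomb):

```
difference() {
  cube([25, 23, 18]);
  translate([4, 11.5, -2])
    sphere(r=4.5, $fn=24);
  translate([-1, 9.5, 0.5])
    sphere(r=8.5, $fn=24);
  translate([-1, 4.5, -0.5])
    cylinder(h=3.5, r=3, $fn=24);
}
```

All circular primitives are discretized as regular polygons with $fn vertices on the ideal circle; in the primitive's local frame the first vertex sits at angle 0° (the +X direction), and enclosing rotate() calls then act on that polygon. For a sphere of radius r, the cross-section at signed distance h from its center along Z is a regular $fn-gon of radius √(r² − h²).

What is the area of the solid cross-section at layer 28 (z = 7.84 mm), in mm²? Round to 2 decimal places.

554.91 mm²

At z = 7.84 mm: the cube is present — its section is the full 25×23 rectangle (area 575.00 mm²); the sphere at (4, 11.5) does not reach this height (|z−center|=9.840 > r=4.5); the r=8.5 sphere at (-1, 9.5) contributes a regular 24-gon of circumradius √(8.5²−7.34²) = 4.287 (area = (24/2)·4.287²·sin(360°/24) = 57.07 mm²); the cylinder at (-1, 4.5) is absent (z outside [-0.5, 3]); Taking the first minus the rest: starting from the 25×23 cube (575.00 mm²), the r=8.5 sphere at (-1, 9.5) partially overlaps it — only the 20.09 mm² overlap (of its 57.07 mm²) is removed, clipping the outline — area = 554.91 mm². Overall, the cross-section is a single solid region. Net area = 554.91 mm².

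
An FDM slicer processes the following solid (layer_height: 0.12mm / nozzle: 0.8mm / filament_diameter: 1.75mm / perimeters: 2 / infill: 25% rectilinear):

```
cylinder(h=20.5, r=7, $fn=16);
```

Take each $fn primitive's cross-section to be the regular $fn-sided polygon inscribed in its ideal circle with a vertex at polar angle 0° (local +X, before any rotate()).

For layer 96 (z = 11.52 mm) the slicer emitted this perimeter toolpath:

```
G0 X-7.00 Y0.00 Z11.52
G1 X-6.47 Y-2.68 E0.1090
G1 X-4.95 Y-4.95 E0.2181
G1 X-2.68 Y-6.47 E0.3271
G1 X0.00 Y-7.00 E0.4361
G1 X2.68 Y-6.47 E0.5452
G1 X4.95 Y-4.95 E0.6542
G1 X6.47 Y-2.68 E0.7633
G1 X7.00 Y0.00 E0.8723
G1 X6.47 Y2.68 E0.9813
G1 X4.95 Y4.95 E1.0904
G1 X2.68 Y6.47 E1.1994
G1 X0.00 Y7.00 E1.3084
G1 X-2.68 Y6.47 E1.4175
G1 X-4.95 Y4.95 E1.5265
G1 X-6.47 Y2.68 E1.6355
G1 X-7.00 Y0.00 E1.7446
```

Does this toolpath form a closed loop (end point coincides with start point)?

Start point (G0): (-7.00, 0.00). End point (last G1): the path returns to the start — closed.

yes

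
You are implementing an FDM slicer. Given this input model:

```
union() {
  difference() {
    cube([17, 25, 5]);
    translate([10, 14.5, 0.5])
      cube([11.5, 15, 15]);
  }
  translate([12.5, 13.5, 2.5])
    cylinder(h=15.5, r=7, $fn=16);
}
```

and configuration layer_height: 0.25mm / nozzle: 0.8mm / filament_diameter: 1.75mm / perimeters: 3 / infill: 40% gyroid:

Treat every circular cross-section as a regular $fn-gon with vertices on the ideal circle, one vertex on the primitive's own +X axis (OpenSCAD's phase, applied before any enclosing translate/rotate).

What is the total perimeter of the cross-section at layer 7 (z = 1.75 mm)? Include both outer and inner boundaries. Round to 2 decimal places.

At z = 1.75 mm: the cube is present — its section is the full 17×25 rectangle (perimeter 84.00 mm); the 11.5×15 cube at (10, 14.5) contributes its full rectangle (perimeter 53.00 mm); After the difference (first − rest): starting from the 17×25 cube, the 11.5×15 cube at (10, 14.5) partially overlaps it — only the 73.50 mm² overlap (of its 172.50 mm²) is removed, clipping the outline — boundary = 84.00 mm; the cylinder at (12.5, 13.5) does not reach this height (z outside [2.5, 18]); Merging all regions: only the result so far is present, so the union is just that shape — boundary = 84.00 mm. Overall, the cross-section is a single solid region. Total boundary length (outer) = 84.00 mm.

84.00 mm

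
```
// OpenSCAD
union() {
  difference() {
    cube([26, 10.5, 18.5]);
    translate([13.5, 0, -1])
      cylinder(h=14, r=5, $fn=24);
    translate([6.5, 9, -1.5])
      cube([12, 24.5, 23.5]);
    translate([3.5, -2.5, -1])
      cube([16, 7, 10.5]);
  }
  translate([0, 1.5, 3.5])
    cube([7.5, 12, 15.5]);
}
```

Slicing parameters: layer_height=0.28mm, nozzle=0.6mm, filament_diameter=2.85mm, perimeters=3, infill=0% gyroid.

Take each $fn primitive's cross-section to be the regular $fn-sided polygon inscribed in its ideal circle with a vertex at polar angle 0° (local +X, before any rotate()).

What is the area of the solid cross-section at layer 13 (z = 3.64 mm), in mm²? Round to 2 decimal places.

217.66 mm²

At z = 3.64 mm: the 26×10.5 cube contributes its full rectangle (area 273.00 mm²); the r=5 cylinder at (13.5, 0) gives a regular 24-gon of circumradius 5 (constant along its height) (area = (24/2)·5.000²·sin(360°/24) = 77.65 mm²); the cube at (6.5, 9) is present — its section is the full 12×24.5 rectangle (area 294.00 mm²); the 16×7 cube at (3.5, -2.5) contributes its full rectangle (area 112.00 mm²); After the difference (first − rest): starting from the 26×10.5 cube (273.00 mm²), the r=5 cylinder at (13.5, 0) partially overlaps it — only the 38.82 mm² overlap (of its 77.65 mm²) is removed, clipping the outline; the 12×24.5 cube at (6.5, 9) partially overlaps it — only the 18.00 mm² overlap (of its 294.00 mm²) is removed, clipping the outline; the 16×7 cube at (3.5, -2.5) partially overlaps it — only the 34.51 mm² overlap (of its 112.00 mm²) is removed, clipping the outline — area = 181.66 mm²; the cube at (0, 1.5) is present — its section is the full 7.5×12 rectangle (area 90.00 mm²); Taking the union: the regions partially overlap — summed areas 271.66 mm² minus the doubly-counted overlap 54.00 mm² gives 217.66 mm² — area = 217.66 mm². Overall, the cross-section is a single solid region. Net area = 217.66 mm².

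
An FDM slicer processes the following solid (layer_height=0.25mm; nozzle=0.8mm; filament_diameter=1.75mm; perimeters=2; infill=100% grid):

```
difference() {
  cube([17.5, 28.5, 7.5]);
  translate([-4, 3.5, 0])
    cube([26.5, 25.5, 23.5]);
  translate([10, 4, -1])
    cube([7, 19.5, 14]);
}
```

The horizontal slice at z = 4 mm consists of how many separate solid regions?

At z = 4 mm: the 17.5×28.5 cube contributes its full rectangle; the 26.5×25.5 cube at (-4, 3.5) contributes its full rectangle; the cube at (10, 4) (footprint 7×19.5) is included at this height; Subtracting the remaining from the first: starting from the 17.5×28.5 cube, the 26.5×25.5 cube at (-4, 3.5) partially overlaps it — only the 437.50 mm² overlap (of its 675.75 mm²) is removed, clipping the outline; the 7×19.5 cube at (10, 4) misses the remaining region (no effect) — 1 connected region. The result has 1 disconnected region.

1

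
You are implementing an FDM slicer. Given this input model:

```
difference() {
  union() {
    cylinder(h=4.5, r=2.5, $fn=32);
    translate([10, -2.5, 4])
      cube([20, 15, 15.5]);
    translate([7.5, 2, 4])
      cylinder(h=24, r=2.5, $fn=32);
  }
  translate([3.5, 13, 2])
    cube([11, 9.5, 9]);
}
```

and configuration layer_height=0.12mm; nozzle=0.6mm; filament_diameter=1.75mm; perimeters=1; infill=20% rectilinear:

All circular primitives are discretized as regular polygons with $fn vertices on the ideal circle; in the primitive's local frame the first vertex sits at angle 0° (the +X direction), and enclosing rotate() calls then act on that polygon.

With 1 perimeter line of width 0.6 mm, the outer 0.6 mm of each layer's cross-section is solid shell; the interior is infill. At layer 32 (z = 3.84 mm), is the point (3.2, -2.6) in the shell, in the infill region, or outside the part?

outside

At z = 3.84 mm: the r=2.5 cylinder gives a regular 32-gon of circumradius 2.5 (constant along its height); the cube at (10, -2.5) is not intersected at this z (z outside [4, 19.5]); the cylinder at (7.5, 2) is not intersected at this z (z outside [4, 28]); Merging all regions: only the r=2.5 cylinder is present, so the union is just that shape — 1 connected region; the 11×9.5 cube at (3.5, 13) contributes its full rectangle; Subtracting the remaining from the first: starting from the result so far, the 11×9.5 cube at (3.5, 13) misses the remaining region (no effect) — 1 connected region. Overall, the cross-section is a single solid region. The nearest boundary edge runs (2.08, -1.39)→(1.77, -1.77); distance from the point to it = 1.64 mm. The point is not inside any of the regions above, so it lies outside the cross-section (1.64 mm from the nearest boundary).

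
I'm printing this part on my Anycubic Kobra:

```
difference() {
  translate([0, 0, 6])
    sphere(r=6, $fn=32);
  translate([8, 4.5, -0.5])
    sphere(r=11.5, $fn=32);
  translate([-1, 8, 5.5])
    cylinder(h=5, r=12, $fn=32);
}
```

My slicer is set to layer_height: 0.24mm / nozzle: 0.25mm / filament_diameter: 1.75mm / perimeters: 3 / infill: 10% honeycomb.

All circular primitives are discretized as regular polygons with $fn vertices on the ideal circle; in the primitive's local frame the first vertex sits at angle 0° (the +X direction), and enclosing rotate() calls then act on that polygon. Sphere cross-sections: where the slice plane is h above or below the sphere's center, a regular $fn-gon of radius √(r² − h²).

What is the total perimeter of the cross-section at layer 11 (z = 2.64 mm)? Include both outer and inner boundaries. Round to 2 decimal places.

24.33 mm

At z = 2.64 mm: the r=6 sphere contributes a regular 32-gon of circumradius √(6²−3.36²) = 4.971 (perimeter = 2·32·4.971·sin(180°/32) = 31.18 mm); the sphere at (8, 4.5): section is a regular 32-gon, circumradius = √(r²−h²) = √(11.5²−3.14²) = 11.063 (perimeter = 2·32·11.063·sin(180°/32) = 69.40 mm); the cylinder at (-1, 8) is absent (z outside [5.5, 10.5]); After the difference (first − rest): starting from the r=6 sphere, the r=11.5 sphere at (8, 4.5) partially overlaps it — only the 53.06 mm² overlap (of its 382.03 mm²) is removed, clipping the outline — boundary = 24.33 mm. Overall, the cross-section is a single solid region. Total boundary length (outer) = 24.33 mm.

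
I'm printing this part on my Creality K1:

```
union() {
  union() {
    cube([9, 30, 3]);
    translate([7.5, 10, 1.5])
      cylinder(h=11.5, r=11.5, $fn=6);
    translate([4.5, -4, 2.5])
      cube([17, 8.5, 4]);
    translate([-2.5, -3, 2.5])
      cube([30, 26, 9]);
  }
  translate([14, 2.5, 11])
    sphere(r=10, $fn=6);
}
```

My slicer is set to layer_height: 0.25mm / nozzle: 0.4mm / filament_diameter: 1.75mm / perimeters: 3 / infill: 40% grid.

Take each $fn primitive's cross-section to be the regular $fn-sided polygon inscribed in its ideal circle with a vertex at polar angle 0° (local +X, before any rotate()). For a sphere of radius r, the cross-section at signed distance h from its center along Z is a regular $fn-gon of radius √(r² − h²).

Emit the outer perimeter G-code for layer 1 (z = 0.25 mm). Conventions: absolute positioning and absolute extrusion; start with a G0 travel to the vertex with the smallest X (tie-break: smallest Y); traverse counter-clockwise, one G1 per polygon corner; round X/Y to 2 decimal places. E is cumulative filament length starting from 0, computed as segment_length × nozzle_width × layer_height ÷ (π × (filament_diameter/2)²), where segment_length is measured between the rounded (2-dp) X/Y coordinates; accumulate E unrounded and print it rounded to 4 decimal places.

At z = 0.25 mm: the cube is present — its section is the full 9×30 rectangle; the cylinder at (7.5, 10) is not intersected at this z (z outside [1.5, 13]); the cube at (4.5, -4) does not reach this height (z outside [2.5, 6.5]); the cube at (-2.5, -3) is absent (z outside [2.5, 11.5]); Merging all regions: only the 9×30 cube is present, so the union is just that shape — 1 connected region; the sphere at (14, 2.5) is absent (|z−center|=10.750 > r=10); Taking the union: only the result so far is present, so the union is just that shape — 1 connected region. The outline is a single polygon with 4 vertices. Extrusion per mm of travel: 0.4 × 0.25 / (π × 0.875²) = 0.041575. Accumulating E over each segment gives final E = 3.2429.

G0 X0.00 Y0.00 Z0.25
G1 X9.00 Y0.00 E0.3742
G1 X9.00 Y30.00 E1.6214
G1 X0.00 Y30.00 E1.9956
G1 X0.00 Y0.00 E3.2429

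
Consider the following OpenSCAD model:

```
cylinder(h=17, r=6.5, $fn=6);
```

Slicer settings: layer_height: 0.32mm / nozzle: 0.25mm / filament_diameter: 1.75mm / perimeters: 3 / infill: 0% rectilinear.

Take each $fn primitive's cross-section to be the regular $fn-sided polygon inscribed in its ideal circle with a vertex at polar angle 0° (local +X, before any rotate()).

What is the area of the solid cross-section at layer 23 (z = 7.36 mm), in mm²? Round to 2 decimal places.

109.77 mm²

At z = 7.36 mm: the r=6.5 cylinder gives a regular 6-gon of circumradius 6.5 (constant along its height) (area = (6/2)·6.500²·sin(360°/6) = 109.77 mm²). Overall, the cross-section is a single solid region. Net area = 109.77 mm².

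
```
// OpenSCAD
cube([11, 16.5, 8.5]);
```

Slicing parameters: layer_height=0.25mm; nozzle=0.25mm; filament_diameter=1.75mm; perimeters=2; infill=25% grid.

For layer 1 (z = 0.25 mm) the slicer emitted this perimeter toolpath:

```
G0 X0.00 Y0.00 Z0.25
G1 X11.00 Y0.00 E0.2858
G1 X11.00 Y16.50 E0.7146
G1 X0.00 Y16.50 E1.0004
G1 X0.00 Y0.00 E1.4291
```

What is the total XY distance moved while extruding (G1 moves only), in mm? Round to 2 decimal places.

Sum the Euclidean lengths of each G1 segment: total = 55.00 mm.

55.00 mm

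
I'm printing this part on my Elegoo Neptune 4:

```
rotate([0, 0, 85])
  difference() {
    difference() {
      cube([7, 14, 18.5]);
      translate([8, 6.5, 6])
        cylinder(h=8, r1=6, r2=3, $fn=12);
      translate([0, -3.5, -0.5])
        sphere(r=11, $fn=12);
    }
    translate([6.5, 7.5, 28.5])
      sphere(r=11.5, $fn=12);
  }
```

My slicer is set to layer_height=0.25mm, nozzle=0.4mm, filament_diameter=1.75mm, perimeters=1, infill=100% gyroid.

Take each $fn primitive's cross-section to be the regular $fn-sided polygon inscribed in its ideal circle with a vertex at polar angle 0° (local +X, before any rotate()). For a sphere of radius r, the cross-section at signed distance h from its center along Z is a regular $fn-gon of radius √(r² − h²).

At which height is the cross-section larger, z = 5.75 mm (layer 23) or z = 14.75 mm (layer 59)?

Layer 23 (z = 5.75): the 7×14 cube contributes its full rectangle (area 98.00 mm²); the cone at (8, 6.5) is absent (z outside [6, 14]); the sphere at (0, -3.5): section is a regular 12-gon, circumradius = √(r²−h²) = √(11²−6.25²) = 9.052 (area = (12/2)·9.052²·sin(360°/12) = 245.81 mm²); Subtracting the remaining from the first: starting from the 7×14 cube (98.00 mm²), the r=11 sphere at (0, -3.5) partially overlaps it — only the 30.06 mm² overlap (of its 245.81 mm²) is removed, clipping the outline — area = 67.94 mm²; the sphere at (6.5, 7.5) is not intersected at this z (|z−center|=22.750 > r=11.5); Taking the first minus the rest: none of the subtracted shapes is present at this height, so the result so far is unchanged — area = 67.94 mm²; (rotated 85° about Z; rotation is an isometry so areas/perimeters/island counts are preserved). So its area = 67.94 mm². Layer 59 (z = 14.75): the 7×14 cube contributes its full rectangle (area 98.00 mm²); the cone at (8, 6.5) is not intersected at this z (z outside [6, 14]); the sphere at (0, -3.5) does not reach this height (|z−center|=15.250 > r=11); Subtracting the remaining from the first: none of the subtracted shapes is present at this height, so the 7×14 cube is unchanged — area = 98.00 mm²; the sphere at (6.5, 7.5) is absent (|z−center|=13.750 > r=11.5); Subtracting the remaining from the first: none of the subtracted shapes is present at this height, so the result so far is unchanged — area = 98.00 mm²; (rotated 85° about Z; rotation is an isometry so areas/perimeters/island counts are preserved). So its area = 98.00 mm². Layer 59 is larger (98.00 vs 67.94 mm²).

layer 59 (z = 14.75 mm)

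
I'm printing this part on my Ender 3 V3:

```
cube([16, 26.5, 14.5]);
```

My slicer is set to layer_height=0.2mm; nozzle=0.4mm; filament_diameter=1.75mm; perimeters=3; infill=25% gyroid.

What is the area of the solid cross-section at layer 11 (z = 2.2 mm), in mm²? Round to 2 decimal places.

424.00 mm²

At z = 2.2 mm: the cube is present — its section is the full 16×26.5 rectangle (area 424.00 mm²). Overall, the cross-section is a single solid region. Net area = 424.00 mm².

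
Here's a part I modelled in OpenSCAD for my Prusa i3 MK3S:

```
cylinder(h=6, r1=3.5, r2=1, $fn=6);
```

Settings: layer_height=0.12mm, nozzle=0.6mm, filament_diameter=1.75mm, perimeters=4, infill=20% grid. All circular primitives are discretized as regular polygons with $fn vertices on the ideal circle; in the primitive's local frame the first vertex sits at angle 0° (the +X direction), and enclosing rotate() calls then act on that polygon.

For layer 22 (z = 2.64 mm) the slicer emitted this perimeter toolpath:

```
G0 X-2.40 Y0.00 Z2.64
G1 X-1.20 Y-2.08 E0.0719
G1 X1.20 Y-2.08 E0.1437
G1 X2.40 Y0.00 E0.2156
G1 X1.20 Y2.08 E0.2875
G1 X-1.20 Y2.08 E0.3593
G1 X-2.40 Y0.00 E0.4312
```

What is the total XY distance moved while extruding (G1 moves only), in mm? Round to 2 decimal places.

14.41 mm

Sum the Euclidean lengths of each G1 segment: total = 14.41 mm.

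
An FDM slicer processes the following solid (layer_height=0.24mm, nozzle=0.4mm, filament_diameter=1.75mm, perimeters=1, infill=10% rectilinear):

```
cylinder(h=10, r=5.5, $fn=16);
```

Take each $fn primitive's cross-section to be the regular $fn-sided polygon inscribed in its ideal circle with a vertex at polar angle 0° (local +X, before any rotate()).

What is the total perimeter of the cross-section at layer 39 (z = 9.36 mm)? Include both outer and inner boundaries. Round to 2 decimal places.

34.34 mm

At z = 9.36 mm: the r=5.5 cylinder contributes a regular 16-gon of circumradius 5.5 (perimeter = 2·16·5.500·sin(180°/16) = 34.34 mm). Overall, the cross-section is a single solid region. Total boundary length (outer) = 34.34 mm.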